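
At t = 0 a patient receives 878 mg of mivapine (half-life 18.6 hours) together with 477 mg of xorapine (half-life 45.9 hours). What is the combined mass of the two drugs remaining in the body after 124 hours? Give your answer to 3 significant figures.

mivapine: 878 × (1/2)^(124/18.6) = 878 × (1/2)^6.6667 ≈ 8.6423 mg.
xorapine: 477 × (1/2)^(124/45.9) = 477 × (1/2)^2.7015 ≈ 73.329 mg.
Total = 8.6423 + 73.329 ≈ 81.972 mg.

82.0 mg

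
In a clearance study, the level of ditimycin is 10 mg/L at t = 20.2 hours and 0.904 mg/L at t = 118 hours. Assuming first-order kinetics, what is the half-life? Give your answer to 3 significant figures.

Over Δt = 118 − 20.2 = 97.8 hours, the level fell by a factor of 10/0.904 ≈ 11.062.
n = log₂(11.062) ≈ 3.4675 half-lives, so t½ = 97.8/3.4675 ≈ 28.204 hours.

28.2 hours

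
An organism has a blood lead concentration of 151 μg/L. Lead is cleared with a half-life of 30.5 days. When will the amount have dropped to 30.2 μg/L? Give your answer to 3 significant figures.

Fraction remaining = 30.2/151 ≈ 0.2.
n = log₂(151/30.2) = ln(5)/ln 2 ≈ 2.3219 half-lives.
t = n × t½ = 2.3219 × 30.5 ≈ 70.819 days.

70.8 days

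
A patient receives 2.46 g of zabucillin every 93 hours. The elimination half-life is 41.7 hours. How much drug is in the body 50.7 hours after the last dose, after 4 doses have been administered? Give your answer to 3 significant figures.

1.34 g

The 4 doses were given 329.7, 236.7, 143.7, 50.7 hours ago.
Total = 2.46·(1/2)^(329.7/41.7) + 2.46·(1/2)^(236.7/41.7) + 2.46·(1/2)^(143.7/41.7) + 2.46·(1/2)^(50.7/41.7)
      = 0.010253 + 0.048107 + 0.22572 + 1.0591 ≈ 1.3432 g.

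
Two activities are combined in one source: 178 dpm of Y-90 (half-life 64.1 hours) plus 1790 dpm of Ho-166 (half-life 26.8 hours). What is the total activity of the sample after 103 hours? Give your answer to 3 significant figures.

183 dpm

Y-90: 178 × (1/2)^(103/64.1) = 178 × (1/2)^1.6069 ≈ 58.439 dpm.
Ho-166: 1790 × (1/2)^(103/26.8) = 1790 × (1/2)^3.8433 ≈ 124.71 dpm.
Total = 58.439 + 124.71 ≈ 183.15 dpm.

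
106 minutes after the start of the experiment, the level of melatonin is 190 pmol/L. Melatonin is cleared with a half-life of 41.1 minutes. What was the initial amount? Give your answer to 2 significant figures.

1100 pmol/L

Number of half-lives elapsed: n = 106/41.1 ≈ 2.5791.
A₀ = A × 2^n = 190 × 2^2.5791 = 190 × 5.9756 ≈ 1135.4 pmol/L.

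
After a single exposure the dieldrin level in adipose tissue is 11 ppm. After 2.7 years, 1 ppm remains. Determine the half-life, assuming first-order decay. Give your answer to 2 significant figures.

A/A₀ = 1/11 ≈ 0.090909.
n = log₂(11) ≈ 3.4594 half-lives elapsed in 2.7 years.
t½ = 2.7/3.4594 ≈ 0.78048 years.

0.78 years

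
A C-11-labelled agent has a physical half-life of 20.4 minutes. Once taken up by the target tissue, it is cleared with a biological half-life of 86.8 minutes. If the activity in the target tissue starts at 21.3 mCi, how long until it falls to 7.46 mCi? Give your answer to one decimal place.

1/t_eff = 1/t_phys + 1/t_biol = 1/20.4 + 1/86.8 = 0.06054 per minute.
t_eff = 20.4 × 86.8 / (20.4 + 86.8) ≈ 16.518 minutes.
n = log₂(21.3/7.46) ≈ 1.5136; t = 1.5136 × 16.518 ≈ 25.002 minutes.

25.0 minutes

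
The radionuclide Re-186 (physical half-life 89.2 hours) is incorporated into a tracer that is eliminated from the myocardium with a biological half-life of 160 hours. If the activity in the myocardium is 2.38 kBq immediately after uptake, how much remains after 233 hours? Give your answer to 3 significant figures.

1/t_eff = 1/t_phys + 1/t_biol = 1/89.2 + 1/160 = 0.017461 per hour.
t_eff = 89.2 × 160 / (89.2 + 160) ≈ 57.271 hours.
Remaining = 2.38 × (1/2)^(233/57.271) = 2.38 × (1/2)^4.0684 ≈ 0.14187 kBq.

0.142 kBq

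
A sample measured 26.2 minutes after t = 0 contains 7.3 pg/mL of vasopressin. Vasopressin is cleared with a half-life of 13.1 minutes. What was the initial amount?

29.2 pg/mL

Number of half-lives elapsed: n = 26.2/13.1 ≈ 2.
A₀ = A × 2^n = 7.3 × 2^2 = 7.3 × 4 ≈ 29.2 pg/mL.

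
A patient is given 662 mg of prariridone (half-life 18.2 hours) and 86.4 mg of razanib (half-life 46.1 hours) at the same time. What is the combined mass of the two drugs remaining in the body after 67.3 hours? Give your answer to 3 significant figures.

82.4 mg

prariridone: 662 × (1/2)^(67.3/18.2) = 662 × (1/2)^3.6978 ≈ 51.016 mg.
razanib: 86.4 × (1/2)^(67.3/46.1) = 86.4 × (1/2)^1.4599 ≈ 31.409 mg.
Total = 51.016 + 31.409 ≈ 82.425 mg.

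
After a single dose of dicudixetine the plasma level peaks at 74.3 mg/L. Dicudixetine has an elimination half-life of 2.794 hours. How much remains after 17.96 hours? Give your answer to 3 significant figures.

0.863 mg/L

Number of half-lives: n = 17.96/2.794 ≈ 6.4281.
Remaining = 74.3 × (1/2)^6.4281 = 74.3 × 0.011613 ≈ 0.86288 mg/L.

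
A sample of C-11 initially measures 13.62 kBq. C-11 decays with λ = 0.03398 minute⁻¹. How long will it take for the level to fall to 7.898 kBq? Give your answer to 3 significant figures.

16.0 minutes

t½ = ln 2 / λ = 0.69315 / 0.03398 ≈ 20.399 minutes.
Fraction remaining = 7.898/13.62 ≈ 0.57988.
n = log₂(13.62/7.898) = ln(1.7245)/ln 2 ≈ 0.78617 half-lives.
t = n × t½ = 0.78617 × 20.399 ≈ 16.037 minutes.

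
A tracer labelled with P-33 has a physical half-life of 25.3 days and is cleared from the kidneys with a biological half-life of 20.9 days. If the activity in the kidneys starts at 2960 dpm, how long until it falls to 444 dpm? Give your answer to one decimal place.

31.3 days

1/t_eff = 1/t_phys + 1/t_biol = 1/25.3 + 1/20.9 = 0.087373 per day.
t_eff = 25.3 × 20.9 / (25.3 + 20.9) ≈ 11.445 days.
n = log₂(2960/444) ≈ 2.737; t = 2.737 × 11.445 ≈ 31.325 days.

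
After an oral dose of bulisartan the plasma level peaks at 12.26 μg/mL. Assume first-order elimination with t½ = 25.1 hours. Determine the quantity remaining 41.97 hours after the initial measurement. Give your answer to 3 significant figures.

3.85 μg/mL

Number of half-lives: n = 41.97/25.1 ≈ 1.6721.
Remaining = 12.26 × (1/2)^1.6721 = 12.26 × 0.31379 ≈ 3.8471 μg/mL.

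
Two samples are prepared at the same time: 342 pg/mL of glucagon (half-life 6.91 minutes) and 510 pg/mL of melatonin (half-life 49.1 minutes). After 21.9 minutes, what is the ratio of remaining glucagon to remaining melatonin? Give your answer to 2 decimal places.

glucagon: 342 × (1/2)^(21.9/6.91) = 342 × (1/2)^3.1693 ≈ 38.016 pg/mL.
melatonin: 510 × (1/2)^(21.9/49.1) = 510 × (1/2)^0.44603 ≈ 374.37 pg/mL.
Ratio ≈ 38.016 / 374.37 ≈ 0.10155.

0.10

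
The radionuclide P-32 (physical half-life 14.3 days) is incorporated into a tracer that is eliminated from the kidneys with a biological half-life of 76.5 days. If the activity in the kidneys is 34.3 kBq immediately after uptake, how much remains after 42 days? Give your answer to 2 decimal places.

3.06 kBq

1/t_eff = 1/t_phys + 1/t_biol = 1/14.3 + 1/76.5 = 0.083002 per day.
t_eff = 14.3 × 76.5 / (14.3 + 76.5) ≈ 12.048 days.
Remaining = 34.3 × (1/2)^(42/12.048) = 34.3 × (1/2)^3.4861 ≈ 3.0611 kBq.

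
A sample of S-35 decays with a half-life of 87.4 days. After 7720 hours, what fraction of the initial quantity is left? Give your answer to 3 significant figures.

0.0780

7720 hours = 321.667 days.
n = 321.667/87.4 ≈ 3.6804 half-lives.
Fraction remaining = (1/2)^3.6804 ≈ 0.077999.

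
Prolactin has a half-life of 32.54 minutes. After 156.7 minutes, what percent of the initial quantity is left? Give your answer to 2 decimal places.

3.55%

n = 156.7/32.54 ≈ 4.8156 half-lives.
Fraction remaining = (1/2)^4.8156 ≈ 0.03551, i.e. 3.551%.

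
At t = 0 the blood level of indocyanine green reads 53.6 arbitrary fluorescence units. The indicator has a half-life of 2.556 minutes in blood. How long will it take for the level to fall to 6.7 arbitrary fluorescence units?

7.668 minutes

6.7/53.6 = 1/8, so 3 half-lives have elapsed.
t = 3 × 2.556 = 7.668 minutes.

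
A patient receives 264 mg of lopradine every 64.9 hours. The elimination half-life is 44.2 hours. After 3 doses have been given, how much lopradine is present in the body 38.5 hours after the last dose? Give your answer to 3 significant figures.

The 3 doses were given 168.3, 103.4, 38.5 hours ago.
Total = 264·(1/2)^(168.3/44.2) + 264·(1/2)^(103.4/44.2) + 264·(1/2)^(38.5/44.2)
      = 18.853 + 52.166 + 144.34 ≈ 215.36 mg.

215 mg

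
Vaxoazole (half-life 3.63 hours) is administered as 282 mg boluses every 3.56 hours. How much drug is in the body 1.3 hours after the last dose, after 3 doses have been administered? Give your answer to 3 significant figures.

The 3 doses were given 8.42, 4.86, 1.3 hours ago.
Total = 282·(1/2)^(8.42/3.63) + 282·(1/2)^(4.86/3.63) + 282·(1/2)^(1.3/3.63)
      = 56.493 + 111.49 + 220.01 ≈ 387.99 mg.

388 mg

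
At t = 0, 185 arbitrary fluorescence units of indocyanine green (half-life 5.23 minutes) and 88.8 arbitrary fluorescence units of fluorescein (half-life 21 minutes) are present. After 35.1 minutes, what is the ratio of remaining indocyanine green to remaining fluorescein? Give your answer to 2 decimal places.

0.06

indocyanine green: 185 × (1/2)^(35.1/5.23) = 185 × (1/2)^6.7113 ≈ 1.7655 arbitrary fluorescence units.
fluorescein: 88.8 × (1/2)^(35.1/21) = 88.8 × (1/2)^1.6714 ≈ 27.878 arbitrary fluorescence units.
Ratio ≈ 1.7655 / 27.878 ≈ 0.06333.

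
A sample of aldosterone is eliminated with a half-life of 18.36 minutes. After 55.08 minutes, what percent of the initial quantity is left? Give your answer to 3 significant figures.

n = 55.08/18.36 ≈ 3 half-lives.
Fraction remaining = (1/2)^3 ≈ 0.125, i.e. 12.5%.

12.5%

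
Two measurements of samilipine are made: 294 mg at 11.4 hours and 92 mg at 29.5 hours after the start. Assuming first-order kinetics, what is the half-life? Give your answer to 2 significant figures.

Over Δt = 29.5 − 11.4 = 18.1 hours, the level fell by a factor of 294/92 ≈ 3.1957.
n = log₂(3.1957) ≈ 1.6761 half-lives, so t½ = 18.1/1.6761 ≈ 10.799 hours.

11 hours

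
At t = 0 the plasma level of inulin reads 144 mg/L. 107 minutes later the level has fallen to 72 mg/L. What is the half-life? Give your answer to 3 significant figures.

A/A₀ = 72/144 ≈ 0.5.
n = log₂(2) ≈ 1 half-life elapsed in 107 minutes.
t½ = 107/1 ≈ 107 minutes.

107 minutes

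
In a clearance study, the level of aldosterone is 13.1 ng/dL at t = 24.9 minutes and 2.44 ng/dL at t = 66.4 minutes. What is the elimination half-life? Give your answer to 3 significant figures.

Over Δt = 66.4 − 24.9 = 41.5 minutes, the level fell by a factor of 13.1/2.44 ≈ 5.3689.
n = log₂(5.3689) ≈ 2.4246 half-lives, so t½ = 41.5/2.4246 ≈ 17.116 minutes.

17.1 minutes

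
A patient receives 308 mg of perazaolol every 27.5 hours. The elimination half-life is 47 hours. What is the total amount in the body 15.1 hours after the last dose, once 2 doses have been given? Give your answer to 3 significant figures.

The 2 doses were given 42.6, 15.1 hours ago.
Total = 308·(1/2)^(42.6/47) + 308·(1/2)^(15.1/47)
      = 164.32 + 246.51 ≈ 410.84 mg.

411 mg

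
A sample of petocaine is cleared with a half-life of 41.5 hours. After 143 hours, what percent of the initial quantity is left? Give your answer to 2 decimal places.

n = 143/41.5 ≈ 3.4458 half-lives.
Fraction remaining = (1/2)^3.4458 ≈ 0.091773, i.e. 9.1773%.

9.18%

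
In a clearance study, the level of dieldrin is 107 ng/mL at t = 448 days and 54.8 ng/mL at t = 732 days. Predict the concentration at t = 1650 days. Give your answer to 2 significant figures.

6.3 ng/mL

Over Δt = 732 − 448 = 284 days, the level fell by a factor of 107/54.8 ≈ 1.9526.
n = log₂(1.9526) ≈ 0.96536 half-lives, so t½ = 284/0.96536 ≈ 294.19 days.
From t = 732 to t = 1650: 54.8 × (1/2)^((1650−732)/294.19) ≈ 6.3014 ng/mL.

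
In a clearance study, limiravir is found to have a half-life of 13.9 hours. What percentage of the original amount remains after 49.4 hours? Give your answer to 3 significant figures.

n = 49.4/13.9 ≈ 3.554 half-lives.
Fraction remaining = (1/2)^3.554 ≈ 0.085144, i.e. 8.5144%.

8.51%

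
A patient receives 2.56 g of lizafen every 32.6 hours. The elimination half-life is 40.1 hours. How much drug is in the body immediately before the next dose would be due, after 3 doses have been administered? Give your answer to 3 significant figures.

2.76 g

The 3 doses were given 97.8, 65.2, 32.6 hours ago.
Total = 2.56·(1/2)^(97.8/40.1) + 2.56·(1/2)^(65.2/40.1) + 2.56·(1/2)^(32.6/40.1)
      = 0.47213 + 0.82944 + 1.4572 ≈ 2.7587 g.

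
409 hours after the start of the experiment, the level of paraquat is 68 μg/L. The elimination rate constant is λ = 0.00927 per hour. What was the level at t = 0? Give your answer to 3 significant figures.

3010 μg/L

t½ = ln 2 / λ = 0.69315 / 0.00927 ≈ 74.773 hours.
Number of half-lives elapsed: n = 409/74.773 ≈ 5.4699.
A₀ = A × 2^n = 68 × 2^5.4699 = 68 × 44.32 ≈ 3013.7 μg/L.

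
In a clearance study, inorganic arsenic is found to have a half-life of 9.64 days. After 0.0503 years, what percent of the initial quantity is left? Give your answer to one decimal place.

0.0503 years = 18.3595 days.
n = 18.3595/9.64 ≈ 1.9045 half-lives.
Fraction remaining = (1/2)^1.9045 ≈ 0.26711, i.e. 26.711%.

26.7%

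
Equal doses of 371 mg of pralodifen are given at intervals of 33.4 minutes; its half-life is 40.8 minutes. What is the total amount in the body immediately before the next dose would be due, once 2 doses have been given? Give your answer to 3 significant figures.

The 2 doses were given 66.8, 33.4 minutes ago.
Total = 371·(1/2)^(66.8/40.8) + 371·(1/2)^(33.4/40.8)
      = 119.26 + 210.35 ≈ 329.61 mg.

330 mg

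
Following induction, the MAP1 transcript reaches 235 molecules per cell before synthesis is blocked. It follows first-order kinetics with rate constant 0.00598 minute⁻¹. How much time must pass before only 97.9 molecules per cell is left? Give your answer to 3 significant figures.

t½ = ln 2 / k = 0.69315 / 0.00598 ≈ 115.91 minutes.
Fraction remaining = 97.9/235 ≈ 0.4166.
n = log₂(235/97.9) = ln(2.4004)/ln 2 ≈ 1.2633 half-lives.
t = n × t½ = 1.2633 × 115.91 ≈ 146.43 minutes.

146 minutes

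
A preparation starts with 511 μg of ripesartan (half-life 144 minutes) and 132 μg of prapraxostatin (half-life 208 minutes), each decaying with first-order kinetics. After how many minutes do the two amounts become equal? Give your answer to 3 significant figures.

914 minutes

Set 511·(1/2)^(t/144) = 132·(1/2)^(t/208).
Taking log₂: log₂(511/132) = t·(1/144 − 1/208).
log₂(3.8712) = 1.9528; 1/144 − 1/208 = 0.0021368.
t = 1.9528 / 0.0021368 ≈ 913.9 minutes.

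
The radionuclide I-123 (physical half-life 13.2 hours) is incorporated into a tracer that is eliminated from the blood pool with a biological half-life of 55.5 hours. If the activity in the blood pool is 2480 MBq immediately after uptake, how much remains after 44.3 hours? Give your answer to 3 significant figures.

1/t_eff = 1/t_phys + 1/t_biol = 1/13.2 + 1/55.5 = 0.093776 per hour.
t_eff = 13.2 × 55.5 / (13.2 + 55.5) ≈ 10.664 hours.
Remaining = 2480 × (1/2)^(44.3/10.664) = 2480 × (1/2)^4.1543 ≈ 139.28 MBq.

139 MBq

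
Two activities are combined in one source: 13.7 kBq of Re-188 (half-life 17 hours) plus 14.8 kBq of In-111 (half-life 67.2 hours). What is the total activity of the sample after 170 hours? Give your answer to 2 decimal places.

2.58 kBq

Re-188: 13.7 × (1/2)^(170/17) = 13.7 × (1/2)^10 ≈ 0.013379 kBq.
In-111: 14.8 × (1/2)^(170/67.2) = 14.8 × (1/2)^2.5298 ≈ 2.5629 kBq.
Total = 0.013379 + 2.5629 ≈ 2.5763 kBq.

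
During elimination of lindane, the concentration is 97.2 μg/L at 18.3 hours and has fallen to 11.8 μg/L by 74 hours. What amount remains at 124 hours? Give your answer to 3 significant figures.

Over Δt = 74 − 18.3 = 55.7 hours, the level fell by a factor of 97.2/11.8 ≈ 8.2373.
n = log₂(8.2373) ≈ 3.0422 half-lives, so t½ = 55.7/3.0422 ≈ 18.309 hours.
From t = 74 to t = 124: 11.8 × (1/2)^((124−74)/18.309) ≈ 1.7775 μg/L.

1.78 μg/L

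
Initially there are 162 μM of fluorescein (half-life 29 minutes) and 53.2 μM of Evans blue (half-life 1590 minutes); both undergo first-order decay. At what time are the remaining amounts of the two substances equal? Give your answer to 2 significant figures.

Set 162·(1/2)^(t/29) = 53.2·(1/2)^(t/1590).
Taking log₂: log₂(162/53.2) = t·(1/29 − 1/1590).
log₂(3.0451) = 1.6065; 1/29 − 1/1590 = 0.033854.
t = 1.6065 / 0.033854 ≈ 47.454 minutes.

47 minutes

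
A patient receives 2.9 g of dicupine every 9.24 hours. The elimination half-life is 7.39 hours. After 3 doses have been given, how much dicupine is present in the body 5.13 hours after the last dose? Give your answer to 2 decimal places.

2.86 g

The 3 doses were given 23.61, 14.37, 5.13 hours ago.
Total = 2.9·(1/2)^(23.61/7.39) + 2.9·(1/2)^(14.37/7.39) + 2.9·(1/2)^(5.13/7.39)
      = 0.3167 + 0.75342 + 1.7924 ≈ 2.8625 g.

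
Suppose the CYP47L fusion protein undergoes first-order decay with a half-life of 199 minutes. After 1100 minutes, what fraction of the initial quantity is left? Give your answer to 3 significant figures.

n = 1100/199 ≈ 5.5276 half-lives.
Fraction remaining = (1/2)^5.5276 ≈ 0.021678.

0.0217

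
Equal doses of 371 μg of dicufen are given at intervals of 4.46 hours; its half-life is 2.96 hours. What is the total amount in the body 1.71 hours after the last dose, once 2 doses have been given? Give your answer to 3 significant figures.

336 μg

The 2 doses were given 6.17, 1.71 hours ago.
Total = 371·(1/2)^(6.17/2.96) + 371·(1/2)^(1.71/2.96)
      = 87.476 + 248.58 ≈ 336.06 μg.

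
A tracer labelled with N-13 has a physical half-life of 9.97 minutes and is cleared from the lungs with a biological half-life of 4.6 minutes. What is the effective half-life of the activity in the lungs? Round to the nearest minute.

3 minutes

1/t_eff = 1/t_phys + 1/t_biol = 1/9.97 + 1/4.6 = 0.31769 per minute.
t_eff = 9.97 × 4.6 / (9.97 + 4.6) ≈ 3.1477 minutes.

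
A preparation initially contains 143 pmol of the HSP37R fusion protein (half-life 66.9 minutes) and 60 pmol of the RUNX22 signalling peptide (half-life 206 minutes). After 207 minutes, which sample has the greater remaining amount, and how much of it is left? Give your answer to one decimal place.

HSP37R fusion protein: 143 × (1/2)^3.0942 ≈ 16.745 pmol.
RUNX22 signalling peptide: 60 × (1/2)^1.0049 ≈ 29.899 pmol.
RUNX22 signalling peptide has more remaining, at ≈ 29.899 pmol.

RUNX22 signalling peptide, 29.9 pmol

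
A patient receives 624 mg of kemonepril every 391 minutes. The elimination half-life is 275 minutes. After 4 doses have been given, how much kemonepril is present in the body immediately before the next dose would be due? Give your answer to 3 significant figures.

364 mg

The 4 doses were given 1564, 1173, 782, 391 minutes ago.
Total = 624·(1/2)^(1564/275) + 624·(1/2)^(1173/275) + 624·(1/2)^(782/275) + 624·(1/2)^(391/275)
      = 12.11 + 32.446 + 86.929 + 232.9 ≈ 364.39 mg.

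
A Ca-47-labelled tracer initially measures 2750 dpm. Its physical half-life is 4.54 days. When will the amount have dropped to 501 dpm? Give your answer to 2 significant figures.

11 days

Fraction remaining = 501/2750 ≈ 0.18218.
n = log₂(2750/501) = ln(5.489)/ln 2 ≈ 2.4565 half-lives.
t = n × t½ = 2.4565 × 4.54 ≈ 11.153 days.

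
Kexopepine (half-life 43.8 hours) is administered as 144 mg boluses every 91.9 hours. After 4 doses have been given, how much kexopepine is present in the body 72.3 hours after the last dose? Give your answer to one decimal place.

The 4 doses were given 348, 256.1, 164.2, 72.3 hours ago.
Total = 144·(1/2)^(348/43.8) + 144·(1/2)^(256.1/43.8) + 144·(1/2)^(164.2/43.8) + 144·(1/2)^(72.3/43.8)
      = 0.58428 + 2.5017 + 10.711 + 45.862 ≈ 59.66 mg.

59.7 mg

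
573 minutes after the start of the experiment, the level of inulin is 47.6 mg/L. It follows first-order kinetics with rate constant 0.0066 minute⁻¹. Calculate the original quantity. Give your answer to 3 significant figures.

t½ = ln 2 / λ = 0.69315 / 0.0066 ≈ 105.02 minutes.
Number of half-lives elapsed: n = 573/105.02 ≈ 5.456.
A₀ = A × 2^n = 47.6 × 2^5.456 = 47.6 × 43.895 ≈ 2089.4 mg/L.

2090 mg/L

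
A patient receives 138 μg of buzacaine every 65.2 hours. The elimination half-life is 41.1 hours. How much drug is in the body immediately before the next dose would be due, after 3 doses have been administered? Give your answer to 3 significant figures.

66.4 μg

The 3 doses were given 195.6, 130.4, 65.2 hours ago.
Total = 138·(1/2)^(195.6/41.1) + 138·(1/2)^(130.4/41.1) + 138·(1/2)^(65.2/41.1)
      = 5.0961 + 15.303 + 45.955 ≈ 66.354 μg.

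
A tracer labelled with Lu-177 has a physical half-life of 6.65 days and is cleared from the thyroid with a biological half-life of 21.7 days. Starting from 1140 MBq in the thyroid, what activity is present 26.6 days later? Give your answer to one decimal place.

30.5 MBq

1/t_eff = 1/t_phys + 1/t_biol = 1/6.65 + 1/21.7 = 0.19646 per day.
t_eff = 6.65 × 21.7 / (6.65 + 21.7) ≈ 5.0901 days.
Remaining = 1140 × (1/2)^(26.6/5.0901) = 1140 × (1/2)^5.2258 ≈ 30.464 MBq.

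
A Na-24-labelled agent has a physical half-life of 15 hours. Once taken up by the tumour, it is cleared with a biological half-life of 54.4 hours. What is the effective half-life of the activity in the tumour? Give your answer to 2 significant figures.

1/t_eff = 1/t_phys + 1/t_biol = 1/15 + 1/54.4 = 0.085049 per hour.
t_eff = 15 × 54.4 / (15 + 54.4) ≈ 11.758 hours.

12 hours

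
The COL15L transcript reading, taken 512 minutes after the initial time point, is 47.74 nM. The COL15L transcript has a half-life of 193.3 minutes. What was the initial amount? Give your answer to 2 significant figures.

Number of half-lives elapsed: n = 512/193.3 ≈ 2.6487.
A₀ = A × 2^n = 47.74 × 2^2.6487 = 47.74 × 6.2712 ≈ 299.39 nM.

300 nM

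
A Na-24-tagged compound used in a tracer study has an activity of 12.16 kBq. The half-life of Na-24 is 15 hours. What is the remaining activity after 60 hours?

Elapsed time is 4 half-lives (60/15).
Each half-life halves the amount: 12.16 × (1/2)^4 = 12.16/16 = 0.76 kBq.

0.76 kBq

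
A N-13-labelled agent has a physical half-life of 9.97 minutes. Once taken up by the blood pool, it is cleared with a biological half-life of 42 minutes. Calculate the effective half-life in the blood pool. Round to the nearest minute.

1/t_eff = 1/t_phys + 1/t_biol = 1/9.97 + 1/42 = 0.12411 per minute.
t_eff = 9.97 × 42 / (9.97 + 42) ≈ 8.0573 minutes.

8 minutes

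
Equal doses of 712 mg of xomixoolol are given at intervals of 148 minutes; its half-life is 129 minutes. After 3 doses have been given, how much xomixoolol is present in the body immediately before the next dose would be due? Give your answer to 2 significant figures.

530 mg

The 3 doses were given 444, 296, 148 minutes ago.
Total = 712·(1/2)^(444/129) + 712·(1/2)^(296/129) + 712·(1/2)^(148/129)
      = 65.52 + 145.13 + 321.45 ≈ 532.1 mg.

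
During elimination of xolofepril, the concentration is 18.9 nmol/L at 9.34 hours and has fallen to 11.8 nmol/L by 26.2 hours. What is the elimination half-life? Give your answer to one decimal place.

24.8 hours

Over Δt = 26.2 − 9.34 = 16.86 hours, the level fell by a factor of 18.9/11.8 ≈ 1.6017.
n = log₂(1.6017) ≈ 0.6796 half-lives, so t½ = 16.86/0.6796 ≈ 24.809 hours.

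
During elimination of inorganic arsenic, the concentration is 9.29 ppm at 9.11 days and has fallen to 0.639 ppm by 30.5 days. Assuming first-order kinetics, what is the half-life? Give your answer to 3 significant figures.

Over Δt = 30.5 − 9.11 = 21.39 days, the level fell by a factor of 9.29/0.639 ≈ 14.538.
n = log₂(14.538) ≈ 3.8618 half-lives, so t½ = 21.39/3.8618 ≈ 5.5389 days.

5.54 days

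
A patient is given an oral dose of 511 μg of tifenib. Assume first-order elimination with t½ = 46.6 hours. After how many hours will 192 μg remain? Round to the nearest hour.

Fraction remaining = 192/511 ≈ 0.37573.
n = log₂(511/192) = ln(2.6615)/ln 2 ≈ 1.4122 half-lives.
t = n × t½ = 1.4122 × 46.6 ≈ 65.809 hours.

66 hours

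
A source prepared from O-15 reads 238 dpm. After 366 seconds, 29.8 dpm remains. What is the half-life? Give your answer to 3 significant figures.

122 seconds

A/A₀ = 29.8/238 ≈ 0.12521.
n = log₂(7.9866) ≈ 2.9976 half-lives elapsed in 366 seconds.
t½ = 366/2.9976 ≈ 122.1 seconds.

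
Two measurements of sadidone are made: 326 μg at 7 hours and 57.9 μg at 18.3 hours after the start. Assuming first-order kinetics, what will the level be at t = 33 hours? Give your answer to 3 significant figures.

6.11 μg

Over Δt = 18.3 − 7 = 11.3 hours, the level fell by a factor of 326/57.9 ≈ 5.6304.
n = log₂(5.6304) ≈ 2.4932 half-lives, so t½ = 11.3/2.4932 ≈ 4.5323 hours.
From t = 18.3 to t = 33: 57.9 × (1/2)^((33−18.3)/4.5323) ≈ 6.1138 μg.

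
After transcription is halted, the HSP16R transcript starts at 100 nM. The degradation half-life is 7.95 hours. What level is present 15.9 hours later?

Elapsed time is 2 half-lives (15.9/7.95).
Each half-life halves the amount: 100 × (1/2)^2 = 100/4 = 25 nM.

25 nM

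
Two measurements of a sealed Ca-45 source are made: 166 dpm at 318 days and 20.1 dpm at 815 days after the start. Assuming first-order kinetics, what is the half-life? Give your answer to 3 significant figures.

163 days

Over Δt = 815 − 318 = 497 days, the level fell by a factor of 166/20.1 ≈ 8.2587.
n = log₂(8.2587) ≈ 3.0459 half-lives, so t½ = 497/3.0459 ≈ 163.17 days.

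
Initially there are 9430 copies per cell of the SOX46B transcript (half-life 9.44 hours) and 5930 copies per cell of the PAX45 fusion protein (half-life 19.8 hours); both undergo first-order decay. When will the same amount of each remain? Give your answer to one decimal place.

Set 9430·(1/2)^(t/9.44) = 5930·(1/2)^(t/19.8).
Taking log₂: log₂(9430/5930) = t·(1/9.44 − 1/19.8).
log₂(1.5902) = 0.66923; 1/9.44 − 1/19.8 = 0.055427.
t = 0.66923 / 0.055427 ≈ 12.074 hours.

12.1 hours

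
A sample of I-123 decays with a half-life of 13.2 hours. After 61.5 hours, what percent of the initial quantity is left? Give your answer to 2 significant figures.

n = 61.5/13.2 ≈ 4.6591 half-lives.
Fraction remaining = (1/2)^4.6591 ≈ 0.03958, i.e. 3.958%.

4.0%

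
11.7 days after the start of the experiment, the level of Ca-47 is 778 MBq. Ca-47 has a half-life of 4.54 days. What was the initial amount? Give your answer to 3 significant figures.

4640 MBq

Number of half-lives elapsed: n = 11.7/4.54 ≈ 2.5771.
A₀ = A × 2^n = 778 × 2^2.5771 = 778 × 5.9674 ≈ 4642.6 MBq.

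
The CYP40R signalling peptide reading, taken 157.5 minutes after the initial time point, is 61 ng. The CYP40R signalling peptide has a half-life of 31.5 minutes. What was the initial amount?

1952 ng

Number of half-lives elapsed: n = 157.5/31.5 ≈ 5.
A₀ = A × 2^n = 61 × 2^5 = 61 × 32 ≈ 1952 ng.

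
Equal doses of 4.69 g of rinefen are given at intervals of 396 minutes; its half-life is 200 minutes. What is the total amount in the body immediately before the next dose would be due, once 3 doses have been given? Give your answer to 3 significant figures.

The 3 doses were given 1188, 792, 396 minutes ago.
Total = 4.69·(1/2)^(1188/200) + 4.69·(1/2)^(792/200) + 4.69·(1/2)^(396/200)
      = 0.076393 + 0.30137 + 1.1889 ≈ 1.5666 g.

1.57 g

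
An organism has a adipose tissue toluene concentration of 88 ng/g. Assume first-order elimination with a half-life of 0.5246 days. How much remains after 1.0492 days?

22 ng/g

Elapsed time is 2 half-lives (1.0492/0.5246).
Each half-life halves the amount: 88 × (1/2)^2 = 88/4 = 22 ng/g.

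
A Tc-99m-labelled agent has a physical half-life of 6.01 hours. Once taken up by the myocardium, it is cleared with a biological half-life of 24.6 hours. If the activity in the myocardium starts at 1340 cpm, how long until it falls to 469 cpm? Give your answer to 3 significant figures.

1/t_eff = 1/t_phys + 1/t_biol = 1/6.01 + 1/24.6 = 0.20704 per hour.
t_eff = 6.01 × 24.6 / (6.01 + 24.6) ≈ 4.83 hours.
n = log₂(1340/469) ≈ 1.5146; t = 1.5146 × 4.83 ≈ 7.3154 hours.

7.32 hours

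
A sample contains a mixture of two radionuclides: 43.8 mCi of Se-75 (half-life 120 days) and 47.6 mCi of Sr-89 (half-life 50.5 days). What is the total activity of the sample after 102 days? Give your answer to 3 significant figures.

Se-75: 43.8 × (1/2)^(102/120) = 43.8 × (1/2)^0.85 ≈ 24.3 mCi.
Sr-89: 47.6 × (1/2)^(102/50.5) = 47.6 × (1/2)^2.0198 ≈ 11.738 mCi.
Total = 24.3 + 11.738 ≈ 36.037 mCi.

36.0 mCi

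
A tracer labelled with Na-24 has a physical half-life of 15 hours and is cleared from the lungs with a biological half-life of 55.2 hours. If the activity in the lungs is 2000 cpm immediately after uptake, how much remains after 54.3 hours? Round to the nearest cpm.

1/t_eff = 1/t_phys + 1/t_biol = 1/15 + 1/55.2 = 0.084783 per hour.
t_eff = 15 × 55.2 / (15 + 55.2) ≈ 11.795 hours.
Remaining = 2000 × (1/2)^(54.3/11.795) = 2000 × (1/2)^4.6037 ≈ 82.258 cpm.

82 cpm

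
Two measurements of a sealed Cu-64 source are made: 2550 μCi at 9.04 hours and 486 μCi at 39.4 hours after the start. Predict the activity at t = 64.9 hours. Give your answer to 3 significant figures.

Over Δt = 39.4 − 9.04 = 30.36 hours, the level fell by a factor of 2550/486 ≈ 5.2469.
n = log₂(5.2469) ≈ 2.3915 half-lives, so t½ = 30.36/2.3915 ≈ 12.695 hours.
From t = 39.4 to t = 64.9: 486 × (1/2)^((64.9−39.4)/12.695) ≈ 120.77 μCi.

121 μCi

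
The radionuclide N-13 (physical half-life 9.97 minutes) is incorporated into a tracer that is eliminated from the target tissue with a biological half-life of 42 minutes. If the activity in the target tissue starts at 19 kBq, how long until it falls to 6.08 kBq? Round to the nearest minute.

13 minutes

1/t_eff = 1/t_phys + 1/t_biol = 1/9.97 + 1/42 = 0.12411 per minute.
t_eff = 9.97 × 42 / (9.97 + 42) ≈ 8.0573 minutes.
n = log₂(19/6.08) ≈ 1.6439; t = 1.6439 × 8.0573 ≈ 13.245 minutes.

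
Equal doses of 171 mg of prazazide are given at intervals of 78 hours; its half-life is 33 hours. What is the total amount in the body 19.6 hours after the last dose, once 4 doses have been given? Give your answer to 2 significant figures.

140 mg

The 4 doses were given 253.6, 175.6, 97.6, 19.6 hours ago.
Total = 171·(1/2)^(253.6/33) + 171·(1/2)^(175.6/33) + 171·(1/2)^(97.6/33) + 171·(1/2)^(19.6/33)
      = 0.83105 + 4.2771 + 22.013 + 113.29 ≈ 140.41 mg.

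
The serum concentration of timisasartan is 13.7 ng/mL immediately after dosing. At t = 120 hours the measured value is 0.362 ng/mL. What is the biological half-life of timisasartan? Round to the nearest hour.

A/A₀ = 0.362/13.7 ≈ 0.026423.
n = log₂(37.845) ≈ 5.242 half-lives elapsed in 120 hours.
t½ = 120/5.242 ≈ 22.892 hours.

23 hours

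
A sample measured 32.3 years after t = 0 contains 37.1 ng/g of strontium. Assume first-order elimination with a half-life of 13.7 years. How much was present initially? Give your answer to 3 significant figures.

190 ng/g

Number of half-lives elapsed: n = 32.3/13.7 ≈ 2.3577.
A₀ = A × 2^n = 37.1 × 2^2.3577 = 37.1 × 5.1254 ≈ 190.15 ng/g.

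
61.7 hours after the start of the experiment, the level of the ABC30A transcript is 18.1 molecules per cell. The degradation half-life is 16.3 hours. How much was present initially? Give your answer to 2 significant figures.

250 molecules per cell

Number of half-lives elapsed: n = 61.7/16.3 ≈ 3.7853.
A₀ = A × 2^n = 18.1 × 2^3.7853 = 18.1 × 13.787 ≈ 249.55 molecules per cell.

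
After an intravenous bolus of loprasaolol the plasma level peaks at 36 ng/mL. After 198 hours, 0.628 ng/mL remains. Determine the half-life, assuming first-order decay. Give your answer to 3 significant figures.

33.9 hours

A/A₀ = 0.628/36 ≈ 0.017444.
n = log₂(57.325) ≈ 5.8411 half-lives elapsed in 198 hours.
t½ = 198/5.8411 ≈ 33.898 hours.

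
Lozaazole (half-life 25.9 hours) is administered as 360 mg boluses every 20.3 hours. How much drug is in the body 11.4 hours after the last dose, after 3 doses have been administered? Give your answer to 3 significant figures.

509 mg

The 3 doses were given 52, 31.7, 11.4 hours ago.
Total = 360·(1/2)^(52/25.9) + 360·(1/2)^(31.7/25.9) + 360·(1/2)^(11.4/25.9)
      = 89.52 + 154.12 + 265.34 ≈ 508.98 mg.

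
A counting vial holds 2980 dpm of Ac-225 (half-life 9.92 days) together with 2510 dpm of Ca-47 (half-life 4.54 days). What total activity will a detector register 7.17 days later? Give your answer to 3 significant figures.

2650 dpm

Ac-225: 2980 × (1/2)^(7.17/9.92) = 2980 × (1/2)^0.72278 ≈ 1805.7 dpm.
Ca-47: 2510 × (1/2)^(7.17/4.54) = 2510 × (1/2)^1.5793 ≈ 839.96 dpm.
Total = 1805.7 + 839.96 ≈ 2645.6 dpm.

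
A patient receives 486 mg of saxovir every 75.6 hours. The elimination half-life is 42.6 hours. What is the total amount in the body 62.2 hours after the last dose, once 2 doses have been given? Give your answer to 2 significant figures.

The 2 doses were given 137.8, 62.2 hours ago.
Total = 486·(1/2)^(137.8/42.6) + 486·(1/2)^(62.2/42.6)
      = 51.628 + 176.65 ≈ 228.27 mg.

230 mg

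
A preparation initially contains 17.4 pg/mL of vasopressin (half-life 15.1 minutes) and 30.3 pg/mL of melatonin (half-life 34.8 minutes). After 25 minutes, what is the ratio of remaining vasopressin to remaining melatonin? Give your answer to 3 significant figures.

0.300

vasopressin: 17.4 × (1/2)^(25/15.1) = 17.4 × (1/2)^1.6556 ≈ 5.5227 pg/mL.
melatonin: 30.3 × (1/2)^(25/34.8) = 30.3 × (1/2)^0.71839 ≈ 18.416 pg/mL.
Ratio ≈ 5.5227 / 18.416 ≈ 0.2999.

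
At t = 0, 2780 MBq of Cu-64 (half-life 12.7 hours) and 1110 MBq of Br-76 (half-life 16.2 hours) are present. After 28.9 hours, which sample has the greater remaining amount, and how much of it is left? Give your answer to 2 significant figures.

Cu-64: 2780 × (1/2)^2.2756 ≈ 574.15 MBq.
Br-76: 1110 × (1/2)^1.784 ≈ 322.33 MBq.
Cu-64 has more remaining, at ≈ 574.15 MBq.

Cu-64, 570 MBq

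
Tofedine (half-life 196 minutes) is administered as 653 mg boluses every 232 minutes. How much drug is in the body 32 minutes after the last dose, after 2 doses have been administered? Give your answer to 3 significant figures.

The 2 doses were given 264, 32 minutes ago.
Total = 653·(1/2)^(264/196) + 653·(1/2)^(32/196)
      = 256.71 + 583.13 ≈ 839.84 mg.

840 mg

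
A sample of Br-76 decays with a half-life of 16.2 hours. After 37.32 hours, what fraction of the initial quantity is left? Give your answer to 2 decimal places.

n = 37.32/16.2 ≈ 2.3037 half-lives.
Fraction remaining = (1/2)^2.3037 ≈ 0.20254.

0.20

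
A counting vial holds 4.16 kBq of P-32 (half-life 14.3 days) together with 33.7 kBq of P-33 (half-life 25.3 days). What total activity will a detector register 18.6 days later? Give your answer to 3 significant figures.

21.9 kBq

P-32: 4.16 × (1/2)^(18.6/14.3) = 4.16 × (1/2)^1.3007 ≈ 1.6887 kBq.
P-33: 33.7 × (1/2)^(18.6/25.3) = 33.7 × (1/2)^0.73518 ≈ 20.245 kBq.
Total = 1.6887 + 20.245 ≈ 21.934 kBq.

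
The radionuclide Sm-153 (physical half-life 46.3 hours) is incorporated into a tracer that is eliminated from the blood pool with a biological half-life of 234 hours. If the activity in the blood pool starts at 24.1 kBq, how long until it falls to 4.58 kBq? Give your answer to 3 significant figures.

92.6 hours

1/t_eff = 1/t_phys + 1/t_biol = 1/46.3 + 1/234 = 0.025872 per hour.
t_eff = 46.3 × 234 / (46.3 + 234) ≈ 38.652 hours.
n = log₂(24.1/4.58) ≈ 2.3956; t = 2.3956 × 38.652 ≈ 92.596 hours.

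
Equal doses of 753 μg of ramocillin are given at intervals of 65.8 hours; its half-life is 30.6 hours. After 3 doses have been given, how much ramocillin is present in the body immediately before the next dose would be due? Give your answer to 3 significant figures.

The 3 doses were given 197.4, 131.6, 65.8 hours ago.
Total = 753·(1/2)^(197.4/30.6) + 753·(1/2)^(131.6/30.6) + 753·(1/2)^(65.8/30.6)
      = 8.6071 + 38.209 + 169.62 ≈ 216.44 μg.

216 μg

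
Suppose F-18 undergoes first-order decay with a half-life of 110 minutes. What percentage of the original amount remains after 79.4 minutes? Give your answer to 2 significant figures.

61%

n = 79.4/110 ≈ 0.72182 half-lives.
Fraction remaining = (1/2)^0.72182 ≈ 0.60633, i.e. 60.633%.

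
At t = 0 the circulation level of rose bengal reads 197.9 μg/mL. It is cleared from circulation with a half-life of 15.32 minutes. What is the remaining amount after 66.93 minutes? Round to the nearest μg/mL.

10 μg/mL

Number of half-lives: n = 66.93/15.32 ≈ 4.3688.
Remaining = 197.9 × (1/2)^4.3688 = 197.9 × 0.048402 ≈ 9.5787 μg/mL.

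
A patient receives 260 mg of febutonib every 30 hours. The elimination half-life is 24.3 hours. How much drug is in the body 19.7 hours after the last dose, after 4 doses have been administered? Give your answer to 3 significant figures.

The 4 doses were given 109.7, 79.7, 49.7, 19.7 hours ago.
Total = 260·(1/2)^(109.7/24.3) + 260·(1/2)^(79.7/24.3) + 260·(1/2)^(49.7/24.3) + 260·(1/2)^(19.7/24.3)
      = 11.376 + 26.77 + 62.992 + 148.23 ≈ 249.37 mg.

249 mg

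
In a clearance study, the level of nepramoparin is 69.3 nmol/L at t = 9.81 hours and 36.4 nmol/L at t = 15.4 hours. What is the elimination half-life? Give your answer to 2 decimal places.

6.02 hours

Over Δt = 15.4 − 9.81 = 5.59 hours, the level fell by a factor of 69.3/36.4 ≈ 1.9038.
n = log₂(1.9038) ≈ 0.92892 half-lives, so t½ = 5.59/0.92892 ≈ 6.0178 hours.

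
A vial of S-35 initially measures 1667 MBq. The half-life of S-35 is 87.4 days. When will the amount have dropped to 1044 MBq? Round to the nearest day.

59 days

Fraction remaining = 1044/1667 ≈ 0.62627.
n = log₂(1667/1044) = ln(1.5967)/ln 2 ≈ 0.67513 half-lives.
t = n × t½ = 0.67513 × 87.4 ≈ 59.007 days.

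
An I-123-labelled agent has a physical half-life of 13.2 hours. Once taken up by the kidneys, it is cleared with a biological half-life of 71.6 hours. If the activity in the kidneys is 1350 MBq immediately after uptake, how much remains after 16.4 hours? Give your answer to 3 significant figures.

487 MBq

1/t_eff = 1/t_phys + 1/t_biol = 1/13.2 + 1/71.6 = 0.089724 per hour.
t_eff = 13.2 × 71.6 / (13.2 + 71.6) ≈ 11.145 hours.
Remaining = 1350 × (1/2)^(16.4/11.145) = 1350 × (1/2)^1.4715 ≈ 486.83 MBq.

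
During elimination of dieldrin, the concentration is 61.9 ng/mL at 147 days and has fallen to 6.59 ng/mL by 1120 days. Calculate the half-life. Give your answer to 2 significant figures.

300 days

Over Δt = 1120 − 147 = 973 days, the level fell by a factor of 61.9/6.59 ≈ 9.393.
n = log₂(9.393) ≈ 3.2316 half-lives, so t½ = 973/3.2316 ≈ 301.09 days.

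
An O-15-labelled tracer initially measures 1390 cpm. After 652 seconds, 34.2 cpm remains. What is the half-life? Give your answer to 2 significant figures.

120 seconds

A/A₀ = 34.2/1390 ≈ 0.024604.
n = log₂(40.643) ≈ 5.3449 half-lives elapsed in 652 seconds.
t½ = 652/5.3449 ≈ 121.98 seconds.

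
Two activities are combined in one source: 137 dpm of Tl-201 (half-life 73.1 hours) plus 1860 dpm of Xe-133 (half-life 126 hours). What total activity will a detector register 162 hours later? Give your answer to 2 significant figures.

790 dpm

Tl-201: 137 × (1/2)^(162/73.1) = 137 × (1/2)^2.2161 ≈ 29.485 dpm.
Xe-133: 1860 × (1/2)^(162/126) = 1860 × (1/2)^1.2857 ≈ 762.91 dpm.
Total = 29.485 + 762.91 ≈ 792.4 dpm.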